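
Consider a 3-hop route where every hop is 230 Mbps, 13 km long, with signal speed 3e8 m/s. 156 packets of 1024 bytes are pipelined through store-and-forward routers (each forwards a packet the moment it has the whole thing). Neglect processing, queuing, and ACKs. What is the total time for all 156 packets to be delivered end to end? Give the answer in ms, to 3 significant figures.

5.76 ms

Per-hop transmission t_tx = L/R = 8192/230000000 = 0.0356174 ms.
Per-hop propagation t_prop = 13000/300000000 = 0.0433333 ms.
Pipeline fill: first packet needs 3·t_tx to clear all hops; remaining 155 packets each add one t_tx.
Total = (3+156-1)·t_tx + 3·t_prop = 158·0.0356174 + 3·0.0433333 = 5.76 ms.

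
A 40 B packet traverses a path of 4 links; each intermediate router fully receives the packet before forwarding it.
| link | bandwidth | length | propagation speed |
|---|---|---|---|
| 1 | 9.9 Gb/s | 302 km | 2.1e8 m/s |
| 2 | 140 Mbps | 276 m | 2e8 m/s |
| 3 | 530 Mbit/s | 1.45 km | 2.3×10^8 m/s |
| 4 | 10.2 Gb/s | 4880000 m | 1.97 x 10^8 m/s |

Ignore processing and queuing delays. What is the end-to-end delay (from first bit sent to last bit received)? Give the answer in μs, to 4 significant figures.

L = 40 × 8 = 320 bits.
Transmission delays (L/R per hop): 0.0323232, 2.28571, 0.603774, 0.0313725 μs; sum = 2.95318 μs.
Propagation delays (d/s per hop): 1438.1, 1.38, 6.30435, 24771.6 μs; sum = 26217.4 μs.
End-to-end = 26220 μs.

26220 μs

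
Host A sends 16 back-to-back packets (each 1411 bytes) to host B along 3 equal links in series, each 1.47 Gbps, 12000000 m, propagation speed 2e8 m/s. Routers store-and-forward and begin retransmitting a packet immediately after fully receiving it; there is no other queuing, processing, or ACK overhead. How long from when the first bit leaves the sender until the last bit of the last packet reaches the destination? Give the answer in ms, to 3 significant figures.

180 ms

Per-hop transmission t_tx = L/R = 11288/1470000000 = 0.00767891 ms.
Per-hop propagation t_prop = 12000000/200000000 = 60 ms.
Pipeline fill: first packet needs 3·t_tx to clear all hops; remaining 15 packets each add one t_tx.
Total = (3+16-1)·t_tx + 3·t_prop = 18·0.00767891 + 3·60 = 180 ms.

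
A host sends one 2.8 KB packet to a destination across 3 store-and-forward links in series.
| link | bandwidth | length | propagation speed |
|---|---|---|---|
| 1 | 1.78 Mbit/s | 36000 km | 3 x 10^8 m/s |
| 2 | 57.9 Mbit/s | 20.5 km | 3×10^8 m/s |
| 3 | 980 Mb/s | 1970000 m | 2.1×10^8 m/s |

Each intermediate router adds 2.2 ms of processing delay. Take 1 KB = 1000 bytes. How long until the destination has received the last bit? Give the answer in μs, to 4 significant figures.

L = 22400 bits.
Transmission delays (L/R per hop): 12584.3, 386.874, 22.8571 μs; sum = 12994 μs.
Propagation delays (d/s per hop): 120000, 68.3333, 9380.95 μs; sum = 129449 μs.
Processing at 2 router(s): 2 × 2.2 ms = 4400 μs.
End-to-end = 146800 μs.

146800 μs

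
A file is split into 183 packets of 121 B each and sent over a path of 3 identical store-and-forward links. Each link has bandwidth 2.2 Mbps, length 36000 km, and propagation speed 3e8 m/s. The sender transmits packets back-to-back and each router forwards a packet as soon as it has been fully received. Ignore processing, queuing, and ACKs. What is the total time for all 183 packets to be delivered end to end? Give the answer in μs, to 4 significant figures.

441400 μs

Per-hop transmission t_tx = L/R = 968/2200000 = 440 μs.
Per-hop propagation t_prop = 36000000/300000000 = 120000 μs.
Pipeline fill: first packet needs 3·t_tx to clear all hops; remaining 182 packets each add one t_tx.
Total = (3+183-1)·t_tx + 3·t_prop = 185·440 + 3·120000 = 441400 μs.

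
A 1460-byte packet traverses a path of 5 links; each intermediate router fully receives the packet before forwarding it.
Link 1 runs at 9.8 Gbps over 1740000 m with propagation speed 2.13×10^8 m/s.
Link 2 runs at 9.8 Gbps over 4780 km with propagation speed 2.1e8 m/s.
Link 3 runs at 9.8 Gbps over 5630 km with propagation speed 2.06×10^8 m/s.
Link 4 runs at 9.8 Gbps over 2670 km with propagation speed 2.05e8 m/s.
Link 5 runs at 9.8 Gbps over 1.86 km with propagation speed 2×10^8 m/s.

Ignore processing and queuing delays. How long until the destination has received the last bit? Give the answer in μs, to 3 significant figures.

L = 1460 × 8 = 11680 bits.
Transmission delay per hop = L/R = 11680/9800000000 = 1.19184 μs; 5 hops → 5.95918 μs.
Propagation delays (d/s per hop): 8169.01, 22761.9, 27330.1, 13024.4, 9.3 μs; sum = 71294.7 μs.
End-to-end = 71300 μs.

71300 μs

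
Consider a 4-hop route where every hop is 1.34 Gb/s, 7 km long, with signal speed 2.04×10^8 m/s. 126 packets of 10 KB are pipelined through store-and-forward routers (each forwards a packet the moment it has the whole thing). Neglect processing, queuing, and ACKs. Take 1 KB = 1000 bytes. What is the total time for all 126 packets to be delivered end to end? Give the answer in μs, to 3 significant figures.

7840 μs

Per-hop transmission t_tx = L/R = 80000/1340000000 = 59.7015 μs.
Per-hop propagation t_prop = 7000/204000000 = 34.3137 μs.
Pipeline fill: first packet needs 4·t_tx to clear all hops; remaining 125 packets each add one t_tx.
Total = (4+126-1)·t_tx + 4·t_prop = 129·59.7015 + 4·34.3137 = 7840 μs.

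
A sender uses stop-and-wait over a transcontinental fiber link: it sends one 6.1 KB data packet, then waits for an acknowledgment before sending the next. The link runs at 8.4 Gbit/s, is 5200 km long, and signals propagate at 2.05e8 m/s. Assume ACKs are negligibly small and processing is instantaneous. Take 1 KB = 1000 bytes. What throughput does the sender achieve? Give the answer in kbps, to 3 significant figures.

962 kbps

t_tx = L/R = 48800/8400000000 = 5.80952e-06 s.
t_prop = 5200000/2.05e+08 = 0.0253659 s; RTT = 0.0507317 s.
Cycle = t_tx + RTT = 0.0507375 s.
Throughput = L / cycle = 48800 / 0.0507375 = 962 kbps.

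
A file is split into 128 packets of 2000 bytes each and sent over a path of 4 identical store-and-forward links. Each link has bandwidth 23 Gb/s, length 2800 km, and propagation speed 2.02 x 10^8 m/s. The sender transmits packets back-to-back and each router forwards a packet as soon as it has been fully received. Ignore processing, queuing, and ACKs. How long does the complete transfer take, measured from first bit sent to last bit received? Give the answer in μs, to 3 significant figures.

Per-hop transmission t_tx = L/R = 16000/23000000000 = 0.695652 μs.
Per-hop propagation t_prop = 2800000/202000000 = 13861.4 μs.
Pipeline fill: first packet needs 4·t_tx to clear all hops; remaining 127 packets each add one t_tx.
Total = (4+128-1)·t_tx + 4·t_prop = 131·0.695652 + 4·13861.4 = 55500 μs.

55500 μs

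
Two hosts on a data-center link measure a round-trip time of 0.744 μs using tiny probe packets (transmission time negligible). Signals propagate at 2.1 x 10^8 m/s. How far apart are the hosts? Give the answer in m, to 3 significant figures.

78.1 m

One-way propagation = RTT/2 = 0.372 μs.
d = s × t = 210000000 × 3.72e-07 = 78.1 m.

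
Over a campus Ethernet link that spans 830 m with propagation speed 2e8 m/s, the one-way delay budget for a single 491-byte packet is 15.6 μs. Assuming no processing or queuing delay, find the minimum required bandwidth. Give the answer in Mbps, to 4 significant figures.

343.1 Mbps

L = 3928 bits.
Propagation delay = 830 / 200000000 = 4.15 μs.
Transmission budget = 15.6 − 4.15 = 11.45 μs.
R ≥ L / t_tx = 3928 bits / 1.145e-05 s = 343.1 Mbps.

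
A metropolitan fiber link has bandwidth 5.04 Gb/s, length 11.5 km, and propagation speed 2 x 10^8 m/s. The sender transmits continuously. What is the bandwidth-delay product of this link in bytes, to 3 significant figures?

Propagation delay = 11500 / 200000000 = 5.75e-05 s.
BDP = R × t_prop = 5040000000 × 5.75e-05 = 289800 bits.
In bytes: 289800/8 = 36200 bytes.

36200 bytes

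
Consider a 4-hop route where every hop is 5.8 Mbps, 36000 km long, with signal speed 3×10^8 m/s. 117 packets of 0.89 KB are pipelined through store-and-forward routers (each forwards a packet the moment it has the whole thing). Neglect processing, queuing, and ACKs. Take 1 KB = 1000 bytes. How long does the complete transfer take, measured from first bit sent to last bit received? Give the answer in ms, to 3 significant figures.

Per-hop transmission t_tx = L/R = 7120/5800000 = 1.22759 ms.
Per-hop propagation t_prop = 36000000/300000000 = 120 ms.
Pipeline fill: first packet needs 4·t_tx to clear all hops; remaining 116 packets each add one t_tx.
Total = (4+117-1)·t_tx + 4·t_prop = 120·1.22759 + 4·120 = 627 ms.

627 ms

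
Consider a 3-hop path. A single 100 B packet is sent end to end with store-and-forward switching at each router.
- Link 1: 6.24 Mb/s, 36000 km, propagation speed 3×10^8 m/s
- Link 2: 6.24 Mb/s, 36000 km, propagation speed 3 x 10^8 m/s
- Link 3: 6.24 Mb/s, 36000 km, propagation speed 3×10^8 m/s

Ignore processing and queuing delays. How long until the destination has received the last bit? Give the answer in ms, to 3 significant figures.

360 ms

L = 100 × 8 = 800 bits.
Transmission delay per hop = L/R = 800/6240000 = 0.128205 ms; 3 hops → 0.384615 ms.
Propagation delays (d/s per hop): 120, 120, 120 ms; sum = 360 ms.
End-to-end = 360 ms.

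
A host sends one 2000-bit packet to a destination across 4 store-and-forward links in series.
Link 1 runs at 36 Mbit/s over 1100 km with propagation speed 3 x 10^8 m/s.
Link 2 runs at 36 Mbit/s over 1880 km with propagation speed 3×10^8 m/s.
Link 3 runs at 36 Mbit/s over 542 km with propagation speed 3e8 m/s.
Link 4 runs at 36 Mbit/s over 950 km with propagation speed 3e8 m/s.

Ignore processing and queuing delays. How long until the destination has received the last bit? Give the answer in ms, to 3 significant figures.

15.1 ms

Transmission delay per hop = L/R = 2000/36000000 = 0.0555556 ms; 4 hops → 0.222222 ms.
Propagation delays (d/s per hop): 3.66667, 6.26667, 1.80667, 3.16667 ms; sum = 14.9067 ms.
End-to-end = 15.1 ms.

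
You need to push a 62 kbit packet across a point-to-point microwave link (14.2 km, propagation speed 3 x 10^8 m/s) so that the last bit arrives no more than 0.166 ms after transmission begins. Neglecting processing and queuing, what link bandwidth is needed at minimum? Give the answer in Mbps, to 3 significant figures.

522 Mbps

Propagation delay = 14200 / 300000000 = 0.0473333 ms.
Transmission budget = 0.166 − 0.0473333 = 0.118667 ms.
R ≥ L / t_tx = 62000 bits / 0.000118667 s = 522 Mbps.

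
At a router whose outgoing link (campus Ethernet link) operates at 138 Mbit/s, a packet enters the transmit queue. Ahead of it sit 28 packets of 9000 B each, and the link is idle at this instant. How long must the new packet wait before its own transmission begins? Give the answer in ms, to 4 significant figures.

14.61 ms

Each queued packet: L/R = 72000/138000000 = 0.521739 ms.
28 queued → 14.6087 ms.
Queuing delay = 14.61 ms.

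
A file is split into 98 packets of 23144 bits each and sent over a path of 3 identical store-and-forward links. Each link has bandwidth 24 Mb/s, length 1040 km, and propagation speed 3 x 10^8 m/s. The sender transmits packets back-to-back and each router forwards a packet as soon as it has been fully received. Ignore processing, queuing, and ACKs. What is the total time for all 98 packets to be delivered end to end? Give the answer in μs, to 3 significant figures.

107000 μs

Per-hop transmission t_tx = L/R = 23144/24000000 = 964.333 μs.
Per-hop propagation t_prop = 1040000/300000000 = 3466.67 μs.
Pipeline fill: first packet needs 3·t_tx to clear all hops; remaining 97 packets each add one t_tx.
Total = (3+98-1)·t_tx + 3·t_prop = 100·964.333 + 3·3466.67 = 107000 μs.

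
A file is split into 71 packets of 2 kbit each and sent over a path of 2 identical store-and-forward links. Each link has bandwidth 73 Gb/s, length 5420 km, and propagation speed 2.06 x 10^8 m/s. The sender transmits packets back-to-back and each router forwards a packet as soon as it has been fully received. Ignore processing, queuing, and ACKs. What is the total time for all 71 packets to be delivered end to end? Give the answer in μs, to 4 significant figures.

Per-hop transmission t_tx = L/R = 2000/73000000000 = 0.0273973 μs.
Per-hop propagation t_prop = 5420000/206000000 = 26310.7 μs.
Pipeline fill: first packet needs 2·t_tx to clear all hops; remaining 70 packets each add one t_tx.
Total = (2+71-1)·t_tx + 2·t_prop = 72·0.0273973 + 2·26310.7 = 52620 μs.

52620 μs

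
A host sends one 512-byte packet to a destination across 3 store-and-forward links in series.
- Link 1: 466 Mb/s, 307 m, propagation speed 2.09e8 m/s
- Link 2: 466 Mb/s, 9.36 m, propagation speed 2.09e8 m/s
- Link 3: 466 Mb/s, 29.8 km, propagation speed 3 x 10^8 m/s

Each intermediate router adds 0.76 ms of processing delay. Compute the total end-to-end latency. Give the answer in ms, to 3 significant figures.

1.65 ms

L = 512 × 8 = 4096 bits.
Transmission delay per hop = L/R = 4096/466000000 = 0.0087897 ms; 3 hops → 0.0263691 ms.
Propagation delays (d/s per hop): 0.0014689, 4.47847e-05, 0.0993333 ms; sum = 0.100847 ms.
Processing at 2 router(s): 2 × 0.76 ms = 1.52 ms.
End-to-end = 1.65 ms.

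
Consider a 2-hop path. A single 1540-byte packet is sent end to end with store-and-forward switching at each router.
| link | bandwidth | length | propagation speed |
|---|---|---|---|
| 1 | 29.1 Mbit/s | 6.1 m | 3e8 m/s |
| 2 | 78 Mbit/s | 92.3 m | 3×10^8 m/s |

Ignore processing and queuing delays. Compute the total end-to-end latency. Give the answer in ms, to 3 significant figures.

L = 1540 × 8 = 12320 bits.
Transmission delays (L/R per hop): 0.423368, 0.157949 ms; sum = 0.581316 ms.
Propagation delays (d/s per hop): 2.03333e-05, 0.000307667 ms; sum = 0.000328 ms.
End-to-end = 0.582 ms.

0.582 ms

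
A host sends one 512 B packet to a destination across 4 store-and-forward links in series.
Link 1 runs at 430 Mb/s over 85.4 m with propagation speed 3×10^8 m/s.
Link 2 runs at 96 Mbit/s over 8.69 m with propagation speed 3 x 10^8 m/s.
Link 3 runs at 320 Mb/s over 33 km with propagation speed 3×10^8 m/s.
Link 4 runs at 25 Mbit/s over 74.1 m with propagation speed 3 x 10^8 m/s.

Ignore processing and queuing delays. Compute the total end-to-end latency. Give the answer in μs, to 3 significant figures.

L = 512 × 8 = 4096 bits.
Transmission delays (L/R per hop): 9.52558, 42.6667, 12.8, 163.84 μs; sum = 228.832 μs.
Propagation delays (d/s per hop): 0.284667, 0.0289667, 110, 0.247 μs; sum = 110.561 μs.
End-to-end = 339 μs.

339 μs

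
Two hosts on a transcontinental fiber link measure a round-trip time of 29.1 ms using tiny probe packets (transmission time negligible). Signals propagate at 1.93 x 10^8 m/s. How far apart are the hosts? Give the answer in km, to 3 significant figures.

2810 km

One-way propagation = RTT/2 = 14.55 ms.
d = s × t = 193000000 × 0.01455 = 2810 km.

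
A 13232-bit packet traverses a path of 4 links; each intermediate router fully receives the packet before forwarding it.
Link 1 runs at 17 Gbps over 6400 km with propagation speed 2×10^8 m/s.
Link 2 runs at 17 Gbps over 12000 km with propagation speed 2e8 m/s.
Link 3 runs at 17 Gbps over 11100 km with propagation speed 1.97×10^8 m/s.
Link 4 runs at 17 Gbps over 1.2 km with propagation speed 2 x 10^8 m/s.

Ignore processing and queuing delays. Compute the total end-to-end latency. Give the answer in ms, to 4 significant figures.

Transmission delay per hop = L/R = 13232/17000000000 = 0.000778353 ms; 4 hops → 0.00311341 ms.
Propagation delays (d/s per hop): 32, 60, 56.3452, 0.006 ms; sum = 148.351 ms.
End-to-end = 148.4 ms.

148.4 ms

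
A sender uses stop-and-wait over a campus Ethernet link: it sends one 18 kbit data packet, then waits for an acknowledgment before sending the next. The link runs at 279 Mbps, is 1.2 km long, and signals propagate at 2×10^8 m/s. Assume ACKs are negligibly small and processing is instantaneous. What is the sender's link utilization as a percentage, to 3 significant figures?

t_tx = L/R = 18000/279000000 = 6.45161e-05 s.
t_prop = 1200/200000000 = 6e-06 s; RTT = 1.2e-05 s.
Cycle = t_tx + RTT = 7.65161e-05 s.
Utilization = t_tx / cycle = 6.45161e-05/7.65161e-05 = 84.3 %.

84.3 %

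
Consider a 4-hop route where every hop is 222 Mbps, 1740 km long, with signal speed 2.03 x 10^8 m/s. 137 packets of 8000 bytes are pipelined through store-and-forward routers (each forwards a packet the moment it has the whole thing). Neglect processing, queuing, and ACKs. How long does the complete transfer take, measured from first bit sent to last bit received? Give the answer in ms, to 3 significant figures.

74.6 ms

Per-hop transmission t_tx = L/R = 64000/222000000 = 0.288288 ms.
Per-hop propagation t_prop = 1740000/2.03e+08 = 8.57143 ms.
Pipeline fill: first packet needs 4·t_tx to clear all hops; remaining 136 packets each add one t_tx.
Total = (4+137-1)·t_tx + 4·t_prop = 140·0.288288 + 4·8.57143 = 74.6 ms.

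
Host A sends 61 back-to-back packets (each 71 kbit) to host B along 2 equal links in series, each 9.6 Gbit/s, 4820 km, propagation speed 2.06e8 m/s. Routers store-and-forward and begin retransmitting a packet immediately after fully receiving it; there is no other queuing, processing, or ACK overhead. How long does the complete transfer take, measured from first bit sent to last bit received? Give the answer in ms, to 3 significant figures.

47.3 ms

Per-hop transmission t_tx = L/R = 71000/9600000000 = 0.00739583 ms.
Per-hop propagation t_prop = 4820000/206000000 = 23.3981 ms.
Pipeline fill: first packet needs 2·t_tx to clear all hops; remaining 60 packets each add one t_tx.
Total = (2+61-1)·t_tx + 2·t_prop = 62·0.00739583 + 2·23.3981 = 47.3 ms.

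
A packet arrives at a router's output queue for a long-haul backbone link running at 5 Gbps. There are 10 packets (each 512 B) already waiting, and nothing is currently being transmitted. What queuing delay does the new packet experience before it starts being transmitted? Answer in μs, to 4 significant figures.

Each queued packet: L/R = 4096/5000000000 = 0.8192 μs.
10 queued → 8.192 μs.
Queuing delay = 8.192 μs.

8.192 μs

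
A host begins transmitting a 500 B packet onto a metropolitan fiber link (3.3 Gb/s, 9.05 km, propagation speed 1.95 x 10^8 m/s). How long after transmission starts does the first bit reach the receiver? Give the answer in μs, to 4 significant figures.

46.41 μs

First bit experiences only propagation delay: d/s = 9050/195000000 = 46.41 μs.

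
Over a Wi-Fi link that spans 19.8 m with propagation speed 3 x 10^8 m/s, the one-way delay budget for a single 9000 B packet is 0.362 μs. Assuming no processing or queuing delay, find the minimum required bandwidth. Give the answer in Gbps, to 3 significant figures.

L = 72000 bits.
Propagation delay = 19.8 / 300000000 = 0.066 μs.
Transmission budget = 0.362 − 0.066 = 0.296 μs.
R ≥ L / t_tx = 72000 bits / 2.96e-07 s = 243 Gbps.

243 Gbps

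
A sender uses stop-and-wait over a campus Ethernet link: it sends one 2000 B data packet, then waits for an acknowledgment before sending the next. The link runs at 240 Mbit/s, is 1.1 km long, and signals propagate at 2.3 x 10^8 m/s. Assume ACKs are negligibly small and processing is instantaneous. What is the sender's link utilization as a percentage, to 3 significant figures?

87.5 %

t_tx = L/R = 16000/240000000 = 6.66667e-05 s.
t_prop = 1100/2.3e+08 = 4.78261e-06 s; RTT = 9.56522e-06 s.
Cycle = t_tx + RTT = 7.62319e-05 s.
Utilization = t_tx / cycle = 6.66667e-05/7.62319e-05 = 87.5 %.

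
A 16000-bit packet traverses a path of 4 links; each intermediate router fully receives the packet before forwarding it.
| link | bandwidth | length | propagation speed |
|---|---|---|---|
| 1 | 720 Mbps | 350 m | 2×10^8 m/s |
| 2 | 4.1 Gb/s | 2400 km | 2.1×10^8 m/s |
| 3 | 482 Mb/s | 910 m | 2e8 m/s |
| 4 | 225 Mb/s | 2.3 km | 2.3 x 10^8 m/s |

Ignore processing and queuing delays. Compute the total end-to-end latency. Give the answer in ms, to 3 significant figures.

11.6 ms

Transmission delays (L/R per hop): 0.0222222, 0.00390244, 0.033195, 0.0711111 ms; sum = 0.130431 ms.
Propagation delays (d/s per hop): 0.00175, 11.4286, 0.00455, 0.01 ms; sum = 11.4449 ms.
End-to-end = 11.6 ms.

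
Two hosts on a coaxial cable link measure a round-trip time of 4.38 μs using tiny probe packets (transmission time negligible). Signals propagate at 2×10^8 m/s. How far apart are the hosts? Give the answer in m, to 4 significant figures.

438.0 m

One-way propagation = RTT/2 = 2.19 μs.
d = s × t = 200000000 × 2.19e-06 = 438.0 m.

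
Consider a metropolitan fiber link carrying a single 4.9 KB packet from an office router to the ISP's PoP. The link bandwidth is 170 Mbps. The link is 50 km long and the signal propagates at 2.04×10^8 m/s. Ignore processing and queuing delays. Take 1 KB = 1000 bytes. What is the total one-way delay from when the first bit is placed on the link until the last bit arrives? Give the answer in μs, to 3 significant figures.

L = 39200 bits.
Transmission delay = L/R = 39200 / 170000000 = 230.588 μs.
Propagation delay = d/s = 50000 m / 204000000 m/s = 245.098 μs.
Total = 476 μs.

476 μs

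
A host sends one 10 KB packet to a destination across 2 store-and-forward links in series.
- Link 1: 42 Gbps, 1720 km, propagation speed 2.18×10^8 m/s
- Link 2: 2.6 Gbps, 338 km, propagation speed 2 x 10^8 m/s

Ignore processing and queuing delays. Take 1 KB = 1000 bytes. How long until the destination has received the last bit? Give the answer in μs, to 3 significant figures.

9610 μs

L = 80000 bits.
Transmission delays (L/R per hop): 1.90476, 30.7692 μs; sum = 32.674 μs.
Propagation delays (d/s per hop): 7889.91, 1690 μs; sum = 9579.91 μs.
End-to-end = 9610 μs.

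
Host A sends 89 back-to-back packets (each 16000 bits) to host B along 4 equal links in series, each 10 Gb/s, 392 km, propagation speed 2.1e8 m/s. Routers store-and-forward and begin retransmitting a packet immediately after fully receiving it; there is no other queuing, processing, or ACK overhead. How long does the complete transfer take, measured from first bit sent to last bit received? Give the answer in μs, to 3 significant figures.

7610 μs

Per-hop transmission t_tx = L/R = 16000/10000000000 = 1.6 μs.
Per-hop propagation t_prop = 392000/210000000 = 1866.67 μs.
Pipeline fill: first packet needs 4·t_tx to clear all hops; remaining 88 packets each add one t_tx.
Total = (4+89-1)·t_tx + 4·t_prop = 92·1.6 + 4·1866.67 = 7610 μs.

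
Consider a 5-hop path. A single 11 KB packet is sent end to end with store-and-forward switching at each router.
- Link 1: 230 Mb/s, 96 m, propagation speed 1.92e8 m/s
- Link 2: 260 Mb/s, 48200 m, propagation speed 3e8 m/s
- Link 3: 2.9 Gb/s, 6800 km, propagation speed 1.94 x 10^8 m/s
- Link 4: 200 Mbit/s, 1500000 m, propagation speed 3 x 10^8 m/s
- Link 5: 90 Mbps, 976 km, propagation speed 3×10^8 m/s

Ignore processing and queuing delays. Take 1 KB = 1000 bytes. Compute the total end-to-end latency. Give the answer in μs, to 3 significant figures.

45600 μs

L = 88000 bits.
Transmission delays (L/R per hop): 382.609, 338.462, 30.3448, 440, 977.778 μs; sum = 2169.19 μs.
Propagation delays (d/s per hop): 0.5, 160.667, 35051.5, 5000, 3253.33 μs; sum = 43466 μs.
End-to-end = 45600 μs.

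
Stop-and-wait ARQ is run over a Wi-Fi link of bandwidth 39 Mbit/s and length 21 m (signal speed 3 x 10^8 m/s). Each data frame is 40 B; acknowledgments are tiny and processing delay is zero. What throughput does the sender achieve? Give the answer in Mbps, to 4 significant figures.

38.35 Mbps

t_tx = L/R = 320/39000000 = 8.20513e-06 s.
t_prop = 21/300000000 = 7e-08 s; RTT = 1.4e-07 s.
Cycle = t_tx + RTT = 8.34513e-06 s.
Throughput = L / cycle = 320 / 8.34513e-06 = 38.35 Mbps.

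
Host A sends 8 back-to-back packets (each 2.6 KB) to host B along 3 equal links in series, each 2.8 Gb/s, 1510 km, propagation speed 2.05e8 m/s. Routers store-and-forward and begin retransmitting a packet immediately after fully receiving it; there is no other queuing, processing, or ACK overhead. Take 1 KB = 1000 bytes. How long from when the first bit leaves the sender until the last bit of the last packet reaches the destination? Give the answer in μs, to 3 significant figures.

Per-hop transmission t_tx = L/R = 20800/2800000000 = 7.42857 μs.
Per-hop propagation t_prop = 1510000/2.05e+08 = 7365.85 μs.
Pipeline fill: first packet needs 3·t_tx to clear all hops; remaining 7 packets each add one t_tx.
Total = (3+8-1)·t_tx + 3·t_prop = 10·7.42857 + 3·7365.85 = 22200 μs.

22200 μs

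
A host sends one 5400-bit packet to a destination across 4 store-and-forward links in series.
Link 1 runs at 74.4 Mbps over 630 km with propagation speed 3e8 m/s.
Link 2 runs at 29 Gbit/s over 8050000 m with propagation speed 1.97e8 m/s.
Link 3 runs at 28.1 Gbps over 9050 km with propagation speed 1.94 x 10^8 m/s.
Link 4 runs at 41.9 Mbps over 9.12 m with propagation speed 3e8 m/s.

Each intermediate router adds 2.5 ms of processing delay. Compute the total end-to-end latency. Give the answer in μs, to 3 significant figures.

Transmission delays (L/R per hop): 72.5806, 0.186207, 0.192171, 128.878 μs; sum = 201.837 μs.
Propagation delays (d/s per hop): 2100, 40862.9, 46649.5, 0.0304 μs; sum = 89612.5 μs.
Processing at 3 router(s): 3 × 2.5 ms = 7500 μs.
End-to-end = 97300 μs.

97300 μs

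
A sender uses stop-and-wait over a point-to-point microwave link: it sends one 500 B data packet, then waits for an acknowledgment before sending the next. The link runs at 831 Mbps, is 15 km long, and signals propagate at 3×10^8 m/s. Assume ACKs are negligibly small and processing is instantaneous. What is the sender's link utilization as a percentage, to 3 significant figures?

t_tx = L/R = 4000/831000000 = 4.81348e-06 s.
t_prop = 15000/300000000 = 5e-05 s; RTT = 0.0001 s.
Cycle = t_tx + RTT = 0.000104813 s.
Utilization = t_tx / cycle = 4.81348e-06/0.000104813 = 4.59 %.

4.59 %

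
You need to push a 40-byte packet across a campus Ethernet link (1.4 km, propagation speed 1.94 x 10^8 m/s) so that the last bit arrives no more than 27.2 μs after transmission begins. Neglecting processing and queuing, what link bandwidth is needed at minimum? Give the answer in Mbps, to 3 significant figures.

16.0 Mbps

L = 320 bits.
Propagation delay = 1400 / 194000000 = 7.21649 μs.
Transmission budget = 27.2 − 7.21649 = 19.9835 μs.
R ≥ L / t_tx = 320 bits / 1.99835e-05 s = 16.0 Mbps.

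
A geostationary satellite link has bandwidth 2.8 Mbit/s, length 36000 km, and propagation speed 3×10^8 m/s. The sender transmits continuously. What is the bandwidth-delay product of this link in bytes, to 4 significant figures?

Propagation delay = 36000000 / 300000000 = 0.12 s.
BDP = R × t_prop = 2800000 × 0.12 = 336000 bits.
In bytes: 336000/8 = 42000 bytes.

42000 bytes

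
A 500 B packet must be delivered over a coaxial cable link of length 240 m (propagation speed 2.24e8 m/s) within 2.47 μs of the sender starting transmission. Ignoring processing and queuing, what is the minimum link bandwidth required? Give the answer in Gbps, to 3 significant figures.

L = 4000 bits.
Propagation delay = 240 / 2.24e+08 = 1.07143 μs.
Transmission budget = 2.47 − 1.07143 = 1.39857 μs.
R ≥ L / t_tx = 4000 bits / 1.39857e-06 s = 2.86 Gbps.

2.86 Gbps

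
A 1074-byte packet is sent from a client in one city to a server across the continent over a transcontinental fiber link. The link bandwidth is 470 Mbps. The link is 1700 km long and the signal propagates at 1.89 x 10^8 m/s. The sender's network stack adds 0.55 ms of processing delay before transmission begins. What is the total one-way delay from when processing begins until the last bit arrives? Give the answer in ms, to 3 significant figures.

L = 1074 × 8 = 8592 bits.
Transmission delay = L/R = 8592 / 470000000 = 0.0182809 ms.
Propagation delay = d/s = 1700000 m / 189000000 m/s = 8.99471 ms.
Plus processing delay 0.55 ms = 0.55 ms.
Total = 9.56 ms.

9.56 ms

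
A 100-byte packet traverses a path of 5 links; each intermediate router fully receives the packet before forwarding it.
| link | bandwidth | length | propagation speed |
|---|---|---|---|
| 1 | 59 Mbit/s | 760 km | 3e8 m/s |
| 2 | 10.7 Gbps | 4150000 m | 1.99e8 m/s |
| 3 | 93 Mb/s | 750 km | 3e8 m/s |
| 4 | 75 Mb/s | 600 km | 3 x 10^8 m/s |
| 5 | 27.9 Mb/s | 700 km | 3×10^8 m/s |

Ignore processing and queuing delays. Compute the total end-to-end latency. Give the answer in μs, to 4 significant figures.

L = 100 × 8 = 800 bits.
Transmission delays (L/R per hop): 13.5593, 0.0747664, 8.60215, 10.6667, 28.6738 μs; sum = 61.5767 μs.
Propagation delays (d/s per hop): 2533.33, 20854.3, 2500, 2000, 2333.33 μs; sum = 30220.9 μs.
End-to-end = 30280 μs.

30280 μs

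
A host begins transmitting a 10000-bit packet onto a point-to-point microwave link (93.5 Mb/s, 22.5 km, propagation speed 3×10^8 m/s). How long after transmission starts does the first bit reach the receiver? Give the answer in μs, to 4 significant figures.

75.00 μs

First bit experiences only propagation delay: d/s = 22500/300000000 = 75.00 μs.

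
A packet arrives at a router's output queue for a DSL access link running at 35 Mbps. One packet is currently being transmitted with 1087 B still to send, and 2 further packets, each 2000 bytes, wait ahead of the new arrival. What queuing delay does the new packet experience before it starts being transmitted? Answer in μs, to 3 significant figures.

Each queued packet: L/R = 16000/35000000 = 457.143 μs.
2 queued → 914.286 μs.
Plus remaining 8696 bits of current packet: 248.457 μs.
Queuing delay = 1160 μs.

1160 μs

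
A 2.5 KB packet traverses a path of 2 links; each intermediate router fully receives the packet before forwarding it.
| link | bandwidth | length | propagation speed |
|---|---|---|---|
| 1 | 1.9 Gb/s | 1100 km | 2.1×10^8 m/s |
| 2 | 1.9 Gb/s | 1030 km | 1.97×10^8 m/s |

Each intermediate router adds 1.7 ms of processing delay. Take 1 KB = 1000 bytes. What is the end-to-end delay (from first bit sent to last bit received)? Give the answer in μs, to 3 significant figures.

L = 20000 bits.
Transmission delay per hop = L/R = 20000/1900000000 = 10.5263 μs; 2 hops → 21.0526 μs.
Propagation delays (d/s per hop): 5238.1, 5228.43 μs; sum = 10466.5 μs.
Processing at 1 router(s): 1 × 1.7 ms = 1700 μs.
End-to-end = 12200 μs.

12200 μs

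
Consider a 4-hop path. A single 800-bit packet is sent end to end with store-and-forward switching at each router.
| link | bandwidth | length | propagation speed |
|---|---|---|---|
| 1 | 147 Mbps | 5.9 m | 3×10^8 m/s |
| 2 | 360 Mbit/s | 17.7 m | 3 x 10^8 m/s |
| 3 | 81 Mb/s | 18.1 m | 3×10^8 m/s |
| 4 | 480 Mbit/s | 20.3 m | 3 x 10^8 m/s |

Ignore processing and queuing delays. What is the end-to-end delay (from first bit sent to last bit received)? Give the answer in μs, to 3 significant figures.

Transmission delays (L/R per hop): 5.44218, 2.22222, 9.87654, 1.66667 μs; sum = 19.2076 μs.
Propagation delays (d/s per hop): 0.0196667, 0.059, 0.0603333, 0.0676667 μs; sum = 0.206667 μs.
End-to-end = 19.4 μs.

19.4 μs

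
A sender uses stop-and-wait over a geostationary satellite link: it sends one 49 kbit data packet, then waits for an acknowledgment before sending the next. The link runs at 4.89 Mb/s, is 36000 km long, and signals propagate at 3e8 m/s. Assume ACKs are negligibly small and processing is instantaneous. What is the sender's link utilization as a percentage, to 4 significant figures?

t_tx = L/R = 49000/4890000 = 0.0100204 s.
t_prop = 36000000/300000000 = 0.12 s; RTT = 0.24 s.
Cycle = t_tx + RTT = 0.25002 s.
Utilization = t_tx / cycle = 0.0100204/0.25002 = 4.008 %.

4.008 %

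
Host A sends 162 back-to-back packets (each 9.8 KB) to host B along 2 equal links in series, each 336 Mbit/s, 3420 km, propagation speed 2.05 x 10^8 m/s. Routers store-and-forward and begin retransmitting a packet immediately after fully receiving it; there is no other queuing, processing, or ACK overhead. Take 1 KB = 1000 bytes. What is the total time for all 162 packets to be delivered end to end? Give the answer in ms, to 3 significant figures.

71.4 ms

Per-hop transmission t_tx = L/R = 78400/336000000 = 0.233333 ms.
Per-hop propagation t_prop = 3420000/2.05e+08 = 16.6829 ms.
Pipeline fill: first packet needs 2·t_tx to clear all hops; remaining 161 packets each add one t_tx.
Total = (2+162-1)·t_tx + 2·t_prop = 163·0.233333 + 2·16.6829 = 71.4 ms.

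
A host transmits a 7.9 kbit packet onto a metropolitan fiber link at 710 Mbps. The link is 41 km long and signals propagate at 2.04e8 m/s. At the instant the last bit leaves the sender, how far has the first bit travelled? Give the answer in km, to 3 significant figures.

t_tx = L/R = 7900/710000000 = 1.11268e-05 s.
Distance = s × t_tx = 204000000 × 1.11268e-05 = 2.27 km.

2.27 km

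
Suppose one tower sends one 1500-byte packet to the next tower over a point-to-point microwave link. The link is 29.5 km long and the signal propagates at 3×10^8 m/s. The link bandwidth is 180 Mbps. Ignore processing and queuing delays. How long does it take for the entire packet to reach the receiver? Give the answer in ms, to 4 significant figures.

0.1650 ms

L = 1500 × 8 = 12000 bits.
Transmission delay = L/R = 12000 / 180000000 = 0.0666667 ms.
Propagation delay = d/s = 29500 m / 300000000 m/s = 0.0983333 ms.
Total = 0.1650 ms.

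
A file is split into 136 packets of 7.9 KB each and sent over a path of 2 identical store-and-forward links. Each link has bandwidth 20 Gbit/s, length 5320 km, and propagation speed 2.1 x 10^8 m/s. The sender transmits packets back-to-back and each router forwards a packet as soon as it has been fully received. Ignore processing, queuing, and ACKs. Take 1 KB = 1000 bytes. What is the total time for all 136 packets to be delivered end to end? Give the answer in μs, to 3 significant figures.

Per-hop transmission t_tx = L/R = 63200/20000000000 = 3.16 μs.
Per-hop propagation t_prop = 5320000/210000000 = 25333.3 μs.
Pipeline fill: first packet needs 2·t_tx to clear all hops; remaining 135 packets each add one t_tx.
Total = (2+136-1)·t_tx + 2·t_prop = 137·3.16 + 2·25333.3 = 51100 μs.

51100 μs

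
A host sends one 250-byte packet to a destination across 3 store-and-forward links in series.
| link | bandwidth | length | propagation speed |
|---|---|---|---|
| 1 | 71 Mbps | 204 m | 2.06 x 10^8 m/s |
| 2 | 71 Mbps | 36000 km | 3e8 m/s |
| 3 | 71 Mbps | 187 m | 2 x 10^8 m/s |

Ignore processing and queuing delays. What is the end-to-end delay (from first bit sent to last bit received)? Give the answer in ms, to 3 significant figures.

L = 250 × 8 = 2000 bits.
Transmission delay per hop = L/R = 2000/71000000 = 0.028169 ms; 3 hops → 0.084507 ms.
Propagation delays (d/s per hop): 0.000990291, 120, 0.000935 ms; sum = 120.002 ms.
End-to-end = 120 ms.

120 ms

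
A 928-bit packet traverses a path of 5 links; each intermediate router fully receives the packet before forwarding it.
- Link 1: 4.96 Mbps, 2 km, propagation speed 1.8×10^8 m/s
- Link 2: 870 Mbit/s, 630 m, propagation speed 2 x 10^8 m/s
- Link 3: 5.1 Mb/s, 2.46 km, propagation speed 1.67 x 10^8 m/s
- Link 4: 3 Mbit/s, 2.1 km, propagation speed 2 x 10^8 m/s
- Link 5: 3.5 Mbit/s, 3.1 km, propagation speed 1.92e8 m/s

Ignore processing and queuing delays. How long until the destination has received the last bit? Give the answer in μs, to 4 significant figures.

Transmission delays (L/R per hop): 187.097, 1.06667, 181.961, 309.333, 265.143 μs; sum = 944.6 μs.
Propagation delays (d/s per hop): 11.1111, 3.15, 14.7305, 10.5, 16.1458 μs; sum = 55.6375 μs.
End-to-end = 1000 μs.

1000 μs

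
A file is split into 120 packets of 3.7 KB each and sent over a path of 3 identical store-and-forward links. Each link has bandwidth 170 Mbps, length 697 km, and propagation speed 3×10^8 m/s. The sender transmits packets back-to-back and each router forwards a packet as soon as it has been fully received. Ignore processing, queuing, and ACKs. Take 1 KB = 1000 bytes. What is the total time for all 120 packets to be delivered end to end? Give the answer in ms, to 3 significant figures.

Per-hop transmission t_tx = L/R = 29600/170000000 = 0.174118 ms.
Per-hop propagation t_prop = 697000/300000000 = 2.32333 ms.
Pipeline fill: first packet needs 3·t_tx to clear all hops; remaining 119 packets each add one t_tx.
Total = (3+120-1)·t_tx + 3·t_prop = 122·0.174118 + 3·2.32333 = 28.2 ms.

28.2 ms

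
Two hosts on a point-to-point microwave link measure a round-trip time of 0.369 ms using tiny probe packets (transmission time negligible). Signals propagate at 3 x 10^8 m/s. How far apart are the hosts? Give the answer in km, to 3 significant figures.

55.4 km

One-way propagation = RTT/2 = 0.1845 ms.
d = s × t = 300000000 × 0.0001845 = 55.4 km.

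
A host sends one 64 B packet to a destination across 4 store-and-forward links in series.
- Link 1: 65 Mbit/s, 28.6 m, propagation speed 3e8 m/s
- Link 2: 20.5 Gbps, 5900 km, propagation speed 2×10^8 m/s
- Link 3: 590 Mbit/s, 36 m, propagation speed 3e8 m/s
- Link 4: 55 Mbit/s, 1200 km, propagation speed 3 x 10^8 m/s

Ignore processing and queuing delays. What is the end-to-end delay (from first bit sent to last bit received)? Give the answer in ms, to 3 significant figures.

L = 64 × 8 = 512 bits.
Transmission delays (L/R per hop): 0.00787692, 2.49756e-05, 0.000867797, 0.00930909 ms; sum = 0.0180788 ms.
Propagation delays (d/s per hop): 9.53333e-05, 29.5, 0.00012, 4 ms; sum = 33.5002 ms.
End-to-end = 33.5 ms.

33.5 ms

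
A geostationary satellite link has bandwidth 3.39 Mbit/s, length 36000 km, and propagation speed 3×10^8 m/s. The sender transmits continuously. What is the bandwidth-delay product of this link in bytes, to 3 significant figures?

50900 bytes

Propagation delay = 36000000 / 300000000 = 0.12 s.
BDP = R × t_prop = 3390000 × 0.12 = 406800 bits.
In bytes: 406800/8 = 50900 bytes.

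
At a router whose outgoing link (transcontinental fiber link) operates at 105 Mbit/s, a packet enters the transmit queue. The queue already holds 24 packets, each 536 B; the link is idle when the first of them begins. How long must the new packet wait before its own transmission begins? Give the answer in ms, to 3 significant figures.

Each queued packet: L/R = 4288/105000000 = 0.0408381 ms.
24 queued → 0.980114 ms.
Queuing delay = 0.980 ms.

0.980 ms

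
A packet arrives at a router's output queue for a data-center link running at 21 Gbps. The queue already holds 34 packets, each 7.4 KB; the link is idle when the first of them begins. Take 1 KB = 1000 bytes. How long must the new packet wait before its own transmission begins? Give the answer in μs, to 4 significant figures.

95.85 μs

Each queued packet: L/R = 59200/21000000000 = 2.81905 μs.
34 queued → 95.8476 μs.
Queuing delay = 95.85 μs.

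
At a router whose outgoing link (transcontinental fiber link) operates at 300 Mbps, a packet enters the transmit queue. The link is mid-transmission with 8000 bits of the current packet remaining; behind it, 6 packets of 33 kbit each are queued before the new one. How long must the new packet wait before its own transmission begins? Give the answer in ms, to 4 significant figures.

0.6867 ms

Each queued packet: L/R = 33000/300000000 = 0.11 ms.
6 queued → 0.66 ms.
Plus remaining 8000 bits of current packet: 0.0266667 ms.
Queuing delay = 0.6867 ms.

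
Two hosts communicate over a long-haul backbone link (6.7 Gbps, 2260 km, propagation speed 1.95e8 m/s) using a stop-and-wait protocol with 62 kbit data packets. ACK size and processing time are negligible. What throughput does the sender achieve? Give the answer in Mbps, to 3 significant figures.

t_tx = L/R = 62000/6700000000 = 9.25373e-06 s.
t_prop = 2260000/195000000 = 0.0115897 s; RTT = 0.0231795 s.
Cycle = t_tx + RTT = 0.0231887 s.
Throughput = L / cycle = 62000 / 0.0231887 = 2.67 Mbps.

2.67 Mbps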